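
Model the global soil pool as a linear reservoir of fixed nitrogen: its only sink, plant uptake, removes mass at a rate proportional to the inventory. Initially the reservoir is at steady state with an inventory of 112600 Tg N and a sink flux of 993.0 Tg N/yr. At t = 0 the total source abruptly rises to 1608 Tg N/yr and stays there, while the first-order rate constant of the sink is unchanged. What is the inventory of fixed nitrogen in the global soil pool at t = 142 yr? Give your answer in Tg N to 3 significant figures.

The sink rate constant is k = F₀/M₀ = 993.0/112600 = 0.008819 yr⁻¹.
Solving dM/dt = F₁ − kM with M(0) = M₀ gives M(t) = F₁/k + (M₀ − F₁/k)·e^(−kt).
F₁/k = 1608/0.008819 = 182340 Tg N; kt = 0.008819 × 142 = 1.252, e^(−kt) = 0.2859.
M(142) = 182340 + (112600 − 182340) × 0.2859 = 182340 − 19930 = 162400 Tg N.

162000 Tg N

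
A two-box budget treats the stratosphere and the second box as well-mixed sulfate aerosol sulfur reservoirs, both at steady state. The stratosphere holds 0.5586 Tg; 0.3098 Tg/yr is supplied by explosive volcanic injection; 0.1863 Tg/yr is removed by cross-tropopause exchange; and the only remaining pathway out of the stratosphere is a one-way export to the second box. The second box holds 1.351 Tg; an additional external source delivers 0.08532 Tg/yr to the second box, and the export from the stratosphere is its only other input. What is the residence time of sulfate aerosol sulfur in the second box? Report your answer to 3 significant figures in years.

Balance the stratosphere: ΣF_in = 0.30980 Tg/yr.
Export to the second box = ΣF_in − (0.1863) = 0.12350 Tg/yr.
Total input to the second box = 0.12350 + 0.08532 = 0.20882 Tg/yr; at steady state this equals its total output.
τ = M / F = 1.351 / 0.20882 = 6.470 yr.

6.47 yr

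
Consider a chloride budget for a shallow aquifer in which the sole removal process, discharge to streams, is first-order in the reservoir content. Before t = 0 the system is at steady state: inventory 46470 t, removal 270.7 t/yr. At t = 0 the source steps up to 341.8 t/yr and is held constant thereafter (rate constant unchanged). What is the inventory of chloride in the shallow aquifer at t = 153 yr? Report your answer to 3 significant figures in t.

τ = M₀/F₀ = 46470/270.7 = 171.7 yr; rate constant k = 1/τ.
New steady state M_∞ = F₁/k = F₁·τ = 341.8 × 171.7 = 58675 t.
M(t) = M_∞ + (M₀ − M_∞)·e^(−t/τ); t/τ = 153/171.7 = 0.8913, so e^(−t/τ) = 0.4101.
M(t) = 58675 − 12210 × 0.4101 = 53670 t.

53700 t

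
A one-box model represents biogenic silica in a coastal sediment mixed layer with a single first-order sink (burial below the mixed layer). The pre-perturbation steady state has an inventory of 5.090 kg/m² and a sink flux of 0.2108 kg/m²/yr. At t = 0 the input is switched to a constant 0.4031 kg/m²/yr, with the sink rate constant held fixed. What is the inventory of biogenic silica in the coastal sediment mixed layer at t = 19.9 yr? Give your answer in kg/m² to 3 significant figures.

τ = M₀/F₀ = 5.090/0.2108 = 24.15 yr; rate constant k = 1/τ.
New steady state M_∞ = F₁/k = F₁·τ = 0.4031 × 24.15 = 9.7333 kg/m².
M(t) = M_∞ + (M₀ − M_∞)·e^(−t/τ); t/τ = 19.9/24.15 = 0.8241, so e^(−t/τ) = 0.4386.
M(t) = 9.7333 − 4.643 × 0.4386 = 7.6967 kg/m².

7.70 kg/m²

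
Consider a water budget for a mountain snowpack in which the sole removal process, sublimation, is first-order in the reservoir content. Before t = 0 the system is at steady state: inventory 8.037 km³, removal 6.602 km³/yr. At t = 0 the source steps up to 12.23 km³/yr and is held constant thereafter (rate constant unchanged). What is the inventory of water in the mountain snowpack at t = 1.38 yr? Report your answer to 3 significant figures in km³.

τ = M₀/F₀ = 8.037/6.602 = 1.217 yr; rate constant k = 1/τ.
New steady state M_∞ = F₁/k = F₁·τ = 12.23 × 1.217 = 14.888 km³.
M(t) = M_∞ + (M₀ − M_∞)·e^(−t/τ); t/τ = 1.38/1.217 = 1.134, so e^(−t/τ) = 0.3219.
M(t) = 14.888 − 6.851 × 0.3219 = 12.683 km³.

12.7 km³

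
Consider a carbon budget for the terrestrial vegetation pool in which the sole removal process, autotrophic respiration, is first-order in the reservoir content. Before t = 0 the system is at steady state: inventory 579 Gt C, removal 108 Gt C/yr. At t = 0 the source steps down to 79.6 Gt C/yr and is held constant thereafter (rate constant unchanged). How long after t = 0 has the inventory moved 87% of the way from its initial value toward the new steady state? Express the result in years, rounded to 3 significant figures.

τ = M₀/F₀ = 579/108 = 5.361 yr.
The remaining gap fraction is e^(−t/τ); 87% covered ⇒ e^(−t/τ) = 0.130.
t = −τ ln(0.130) = 5.361 × 2.040 = 10.94 yr.

10.9 yr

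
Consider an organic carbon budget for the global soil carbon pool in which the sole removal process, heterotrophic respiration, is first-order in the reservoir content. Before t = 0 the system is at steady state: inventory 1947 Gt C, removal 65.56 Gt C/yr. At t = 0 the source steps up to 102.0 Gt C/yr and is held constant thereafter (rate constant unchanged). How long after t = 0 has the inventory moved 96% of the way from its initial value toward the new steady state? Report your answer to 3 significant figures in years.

95.6 yr

τ = M₀/F₀ = 1947/65.56 = 29.70 yr.
The remaining gap fraction is e^(−t/τ); 96% covered ⇒ e^(−t/τ) = 0.0400.
t = −τ ln(0.0400) = 29.70 × 3.219 = 95.59 yr.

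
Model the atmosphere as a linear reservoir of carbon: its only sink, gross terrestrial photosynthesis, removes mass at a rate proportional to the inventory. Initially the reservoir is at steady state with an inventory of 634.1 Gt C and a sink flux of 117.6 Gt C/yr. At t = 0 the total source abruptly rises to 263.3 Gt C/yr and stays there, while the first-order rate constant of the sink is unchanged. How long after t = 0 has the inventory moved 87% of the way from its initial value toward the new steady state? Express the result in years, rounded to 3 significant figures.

τ = M₀/F₀ = 634.1/117.6 = 5.392 yr.
The remaining gap fraction is e^(−t/τ); 87% covered ⇒ e^(−t/τ) = 0.130.
t = −τ ln(0.130) = 5.392 × 2.040 = 11.00 yr.

11.0 yr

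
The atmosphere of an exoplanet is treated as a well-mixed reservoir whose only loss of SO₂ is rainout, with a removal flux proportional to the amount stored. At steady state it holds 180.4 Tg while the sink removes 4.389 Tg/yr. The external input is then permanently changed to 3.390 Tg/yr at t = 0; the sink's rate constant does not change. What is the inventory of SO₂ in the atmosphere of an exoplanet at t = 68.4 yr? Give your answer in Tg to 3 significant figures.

147 Tg

The sink rate constant is k = F₀/M₀ = 4.389/180.4 = 0.02433 yr⁻¹.
Solving dM/dt = F₁ − kM with M(0) = M₀ gives M(t) = F₁/k + (M₀ − F₁/k)·e^(−kt).
F₁/k = 3.390/0.02433 = 139.34 Tg; kt = 0.02433 × 68.4 = 1.664, e^(−kt) = 0.1894.
M(68.4) = 139.34 + (180.4 − 139.34) × 0.1894 = 139.34 + 7.775 = 147.11 Tg.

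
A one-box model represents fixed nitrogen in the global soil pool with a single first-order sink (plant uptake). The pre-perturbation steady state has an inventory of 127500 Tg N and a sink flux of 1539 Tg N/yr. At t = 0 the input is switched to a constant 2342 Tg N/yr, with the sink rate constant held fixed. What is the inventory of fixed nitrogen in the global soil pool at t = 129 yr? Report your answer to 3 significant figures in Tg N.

τ = M₀/F₀ = 127500/1539 = 82.85 yr; rate constant k = 1/τ.
New steady state M_∞ = F₁/k = F₁·τ = 2342 × 82.85 = 194030 Tg N.
M(t) = M_∞ + (M₀ − M_∞)·e^(−t/τ); t/τ = 129/82.85 = 1.557, so e^(−t/τ) = 0.2107.
M(t) = 194030 − 66530 × 0.2107 = 180010 Tg N.

180000 Tg N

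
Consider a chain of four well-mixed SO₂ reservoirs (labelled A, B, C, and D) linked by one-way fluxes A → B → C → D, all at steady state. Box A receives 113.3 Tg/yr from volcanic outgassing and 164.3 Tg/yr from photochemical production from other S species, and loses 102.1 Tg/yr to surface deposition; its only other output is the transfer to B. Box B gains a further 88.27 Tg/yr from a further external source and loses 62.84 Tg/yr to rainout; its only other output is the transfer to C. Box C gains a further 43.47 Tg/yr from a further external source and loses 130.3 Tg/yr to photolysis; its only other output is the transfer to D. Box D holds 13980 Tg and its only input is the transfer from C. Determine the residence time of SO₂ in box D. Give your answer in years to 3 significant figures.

Box A: F(A→B) = (113.3 + 164.3) − 102.1 = 175.50 Tg/yr.
Box B: F(B→C) = (175.50 + 88.27) − 62.84 = 200.93 Tg/yr.
Box C: F(C→D) = (200.93 + 43.47) − 130.3 = 114.10 Tg/yr.
Box D throughput = its input = 114.10 Tg/yr; τ = 13980 / 114.10 = 122.5 yr.

123 yr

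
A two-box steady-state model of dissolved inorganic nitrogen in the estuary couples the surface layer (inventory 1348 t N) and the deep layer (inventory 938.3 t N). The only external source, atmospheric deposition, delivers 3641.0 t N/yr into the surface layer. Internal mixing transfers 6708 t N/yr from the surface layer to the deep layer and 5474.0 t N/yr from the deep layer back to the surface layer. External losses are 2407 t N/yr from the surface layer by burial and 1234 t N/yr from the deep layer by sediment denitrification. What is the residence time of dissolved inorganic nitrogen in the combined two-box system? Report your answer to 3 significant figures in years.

For the system as a whole, the A↔B exchange is internal and contributes nothing to the throughput; only the external sinks remove mass.
M_total = 1348 + 938.3 = 2286.3 t N.
ΣF_external_out = 2407 + 1234 = 3641.0 t N/yr.
τ = M_total / ΣF_ext = 2286.3 / 3641.0 = 0.6279 yr.

0.628 yr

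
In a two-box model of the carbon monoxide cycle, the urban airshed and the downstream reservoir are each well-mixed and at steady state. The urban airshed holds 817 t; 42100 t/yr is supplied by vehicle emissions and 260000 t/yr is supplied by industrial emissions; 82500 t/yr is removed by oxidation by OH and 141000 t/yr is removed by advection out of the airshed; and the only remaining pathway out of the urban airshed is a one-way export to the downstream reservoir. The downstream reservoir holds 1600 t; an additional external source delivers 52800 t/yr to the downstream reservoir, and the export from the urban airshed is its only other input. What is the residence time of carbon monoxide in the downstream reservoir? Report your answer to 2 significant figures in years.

Balance the urban airshed: ΣF_in = 42100 + 260000 = 302100 t/yr.
Export to the downstream reservoir = ΣF_in − (82500 + 141000) = 78600 t/yr.
Total input to the downstream reservoir = 78600 + 52800 = 131400 t/yr; at steady state this equals its total output.
τ = M / F = 1600 / 131400 = 0.01218 yr.

0.012 yr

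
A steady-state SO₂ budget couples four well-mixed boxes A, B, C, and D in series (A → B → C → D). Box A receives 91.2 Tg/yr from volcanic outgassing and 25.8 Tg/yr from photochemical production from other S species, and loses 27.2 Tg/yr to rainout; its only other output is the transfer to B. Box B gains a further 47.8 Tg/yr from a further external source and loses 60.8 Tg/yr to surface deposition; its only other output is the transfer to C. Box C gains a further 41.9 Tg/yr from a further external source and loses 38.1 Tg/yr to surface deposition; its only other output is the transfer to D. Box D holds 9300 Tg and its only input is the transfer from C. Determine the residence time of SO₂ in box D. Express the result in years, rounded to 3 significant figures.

115 yr

Box A: F(A→B) = (91.2 + 25.8) − 27.2 = 89.800 Tg/yr.
Box B: F(B→C) = (89.800 + 47.8) − 60.8 = 76.800 Tg/yr.
Box C: F(C→D) = (76.800 + 41.9) − 38.1 = 80.600 Tg/yr.
Box D throughput = its input = 80.600 Tg/yr; τ = 9300 / 80.600 = 115.4 yr.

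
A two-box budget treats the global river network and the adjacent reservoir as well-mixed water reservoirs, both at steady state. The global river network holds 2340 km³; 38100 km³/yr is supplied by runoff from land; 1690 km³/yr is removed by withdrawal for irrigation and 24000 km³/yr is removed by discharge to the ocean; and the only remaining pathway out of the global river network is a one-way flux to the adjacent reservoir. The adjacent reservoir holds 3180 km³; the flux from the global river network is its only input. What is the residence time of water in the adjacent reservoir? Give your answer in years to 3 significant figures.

Balance the global river network: ΣF_in = 38100 km³/yr.
Flux to the adjacent reservoir = ΣF_in − (1690 + 24000) = 12410 km³/yr.
At steady state the output of the adjacent reservoir equals its input, 12410 km³/yr.
τ = M / F = 3180 / 12410 = 0.2562 yr.

0.256 yr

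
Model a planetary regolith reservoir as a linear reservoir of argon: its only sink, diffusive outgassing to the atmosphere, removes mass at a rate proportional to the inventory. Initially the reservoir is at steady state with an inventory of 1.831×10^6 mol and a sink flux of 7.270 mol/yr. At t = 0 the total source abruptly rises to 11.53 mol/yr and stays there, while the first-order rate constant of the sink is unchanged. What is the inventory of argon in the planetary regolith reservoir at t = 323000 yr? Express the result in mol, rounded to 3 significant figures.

2.61×10^6 mol

The sink rate constant is k = F₀/M₀ = 7.270/1.831×10^6 = 3.971×10^-6 yr⁻¹.
Solving dM/dt = F₁ − kM with M(0) = M₀ gives M(t) = F₁/k + (M₀ − F₁/k)·e^(−kt).
F₁/k = 11.53/3.971×10^-6 = 2.9039×10^6 mol; kt = 3.971×10^-6 × 323000 = 1.282, e^(−kt) = 0.2774.
M(323000) = 2.9039×10^6 + (1.831×10^6 − 2.9039×10^6) × 0.2774 = 2.9039×10^6 − 297600 = 2.6063×10^6 mol.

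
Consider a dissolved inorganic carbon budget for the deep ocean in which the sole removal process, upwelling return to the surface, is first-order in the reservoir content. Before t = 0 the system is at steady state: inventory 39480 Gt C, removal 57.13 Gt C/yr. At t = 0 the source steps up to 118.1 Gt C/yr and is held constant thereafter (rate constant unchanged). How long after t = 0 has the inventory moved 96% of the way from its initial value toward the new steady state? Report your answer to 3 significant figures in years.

τ = M₀/F₀ = 39480/57.13 = 691.1 yr.
The remaining gap fraction is e^(−t/τ); 96% covered ⇒ e^(−t/τ) = 0.0400.
t = −τ ln(0.0400) = 691.1 × 3.219 = 2224 yr.

2220 yr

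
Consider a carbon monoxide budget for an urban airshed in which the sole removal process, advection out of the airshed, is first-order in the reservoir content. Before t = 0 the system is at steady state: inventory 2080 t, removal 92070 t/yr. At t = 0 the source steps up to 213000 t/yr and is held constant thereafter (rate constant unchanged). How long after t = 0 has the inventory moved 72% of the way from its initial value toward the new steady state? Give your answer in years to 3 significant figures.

0.0288 yr

τ = M₀/F₀ = 2080/92070 = 0.02259 yr.
The remaining gap fraction is e^(−t/τ); 72% covered ⇒ e^(−t/τ) = 0.280.
t = −τ ln(0.280) = 0.02259 × 1.273 = 0.02876 yr.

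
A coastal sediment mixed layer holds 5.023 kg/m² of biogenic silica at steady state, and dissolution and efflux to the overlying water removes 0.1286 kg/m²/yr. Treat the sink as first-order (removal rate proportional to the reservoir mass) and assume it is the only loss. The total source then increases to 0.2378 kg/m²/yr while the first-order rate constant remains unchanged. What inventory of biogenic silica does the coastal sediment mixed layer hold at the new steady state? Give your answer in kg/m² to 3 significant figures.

9.29 kg/m²

Rate constant k = F/M = 0.1286 / 5.023 = 0.02560 yr⁻¹.
At the new steady state, source = k·M_new ⇒ M_new = 0.2378 / 0.02560 = 9.288 kg/m².
(Equivalently M_new = M × F_new/F_old = 5.023 × 0.2378/0.1286.)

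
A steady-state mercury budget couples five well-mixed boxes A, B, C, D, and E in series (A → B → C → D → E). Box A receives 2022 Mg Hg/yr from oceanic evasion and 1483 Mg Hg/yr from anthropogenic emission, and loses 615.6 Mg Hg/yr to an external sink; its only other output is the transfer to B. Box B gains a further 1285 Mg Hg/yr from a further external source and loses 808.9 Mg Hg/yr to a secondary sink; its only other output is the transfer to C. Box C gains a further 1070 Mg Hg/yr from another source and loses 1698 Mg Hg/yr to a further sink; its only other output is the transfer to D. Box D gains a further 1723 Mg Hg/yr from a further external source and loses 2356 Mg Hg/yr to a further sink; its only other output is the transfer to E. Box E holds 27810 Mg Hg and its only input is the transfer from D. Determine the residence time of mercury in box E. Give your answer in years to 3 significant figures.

Box A: F(A→B) = (2022 + 1483) − 615.6 = 2889.4 Mg Hg/yr.
Box B: F(B→C) = (2889.4 + 1285) − 808.9 = 3365.5 Mg Hg/yr.
Box C: F(C→D) = (3365.5 + 1070) − 1698 = 2737.5 Mg Hg/yr.
Box D: F(D→E) = (2737.5 + 1723) − 2356 = 2104.5 Mg Hg/yr.
Box E throughput = its input = 2104.5 Mg Hg/yr; τ = 27810 / 2104.5 = 13.21 yr.

13.2 yr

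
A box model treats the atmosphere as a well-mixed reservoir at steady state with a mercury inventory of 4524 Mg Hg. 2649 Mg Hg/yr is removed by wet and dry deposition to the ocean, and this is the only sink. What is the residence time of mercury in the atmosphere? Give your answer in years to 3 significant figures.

τ = M / F = 4524 / 2649 = 1.708 yr.

1.71 yr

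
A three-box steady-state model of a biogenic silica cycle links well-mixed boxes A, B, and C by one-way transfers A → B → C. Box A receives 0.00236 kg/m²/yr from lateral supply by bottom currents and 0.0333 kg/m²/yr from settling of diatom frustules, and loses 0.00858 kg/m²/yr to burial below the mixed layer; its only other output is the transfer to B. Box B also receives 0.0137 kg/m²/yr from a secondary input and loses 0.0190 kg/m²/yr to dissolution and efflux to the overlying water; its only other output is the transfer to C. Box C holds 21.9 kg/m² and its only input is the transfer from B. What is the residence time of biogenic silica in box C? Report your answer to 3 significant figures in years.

1010 yr

Box A: F(A→B) = (0.00236 + 0.0333) − 0.00858 = 0.027080 kg/m²/yr.
Box B: F(B→C) = (0.027080 + 0.0137) − 0.0190 = 0.021780 kg/m²/yr.
Box C throughput = its input = 0.021780 kg/m²/yr; τ = 21.9 / 0.021780 = 1006 yr.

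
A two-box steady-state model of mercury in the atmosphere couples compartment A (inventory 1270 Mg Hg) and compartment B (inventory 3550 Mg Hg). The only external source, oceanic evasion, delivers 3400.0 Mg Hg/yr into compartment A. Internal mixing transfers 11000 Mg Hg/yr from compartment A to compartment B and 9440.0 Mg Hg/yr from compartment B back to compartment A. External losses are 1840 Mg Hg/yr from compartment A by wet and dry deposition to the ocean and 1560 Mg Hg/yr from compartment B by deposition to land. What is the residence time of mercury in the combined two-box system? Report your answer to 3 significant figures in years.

For the system as a whole, the A↔B exchange is internal and contributes nothing to the throughput; only the external sinks remove mass.
M_total = 1270 + 3550 = 4820.0 Mg Hg.
ΣF_external_out = 1840 + 1560 = 3400.0 Mg Hg/yr.
τ = M_total / ΣF_ext = 4820.0 / 3400.0 = 1.418 yr.

1.42 yr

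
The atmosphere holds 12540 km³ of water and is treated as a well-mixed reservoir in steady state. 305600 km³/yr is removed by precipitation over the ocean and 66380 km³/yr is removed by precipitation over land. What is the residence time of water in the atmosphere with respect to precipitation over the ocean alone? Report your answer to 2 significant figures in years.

Residence time with respect to a single sink: τ = M / F_sink.
τ = 12540 / 305600 = 0.04103 yr.

0.041 yr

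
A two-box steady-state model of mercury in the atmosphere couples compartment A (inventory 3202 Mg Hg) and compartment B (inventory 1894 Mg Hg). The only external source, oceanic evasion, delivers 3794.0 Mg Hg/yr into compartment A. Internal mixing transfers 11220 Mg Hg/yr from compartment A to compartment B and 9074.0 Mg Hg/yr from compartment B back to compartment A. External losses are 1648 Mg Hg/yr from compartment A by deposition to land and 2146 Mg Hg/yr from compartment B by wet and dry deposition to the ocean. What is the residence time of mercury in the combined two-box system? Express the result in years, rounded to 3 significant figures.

1.34 yr

Residence time in the combined system uses the total inventory and the total *external* removal — internal exchanges between the two boxes cancel.
M_total = 3202 + 1894 = 5096.0 Mg Hg.
ΣF_external_out = 1648 + 2146 = 3794.0 Mg Hg/yr.
τ = M_total / ΣF_ext = 5096.0 / 3794.0 = 1.343 yr.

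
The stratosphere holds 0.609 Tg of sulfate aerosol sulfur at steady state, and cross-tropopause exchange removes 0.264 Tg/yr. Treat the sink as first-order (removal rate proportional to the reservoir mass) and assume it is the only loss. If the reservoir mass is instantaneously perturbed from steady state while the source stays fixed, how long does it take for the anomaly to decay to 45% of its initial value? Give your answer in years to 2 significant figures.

For a linear reservoir the anomaly decays as exp(−t/τ) with τ = M/F = 0.609/0.264 = 2.307 yr.
exp(−t/τ) = 0.45 ⇒ t = −τ ln(0.45) = 2.307 × 0.7985 = 1.842 yr.

1.8 yr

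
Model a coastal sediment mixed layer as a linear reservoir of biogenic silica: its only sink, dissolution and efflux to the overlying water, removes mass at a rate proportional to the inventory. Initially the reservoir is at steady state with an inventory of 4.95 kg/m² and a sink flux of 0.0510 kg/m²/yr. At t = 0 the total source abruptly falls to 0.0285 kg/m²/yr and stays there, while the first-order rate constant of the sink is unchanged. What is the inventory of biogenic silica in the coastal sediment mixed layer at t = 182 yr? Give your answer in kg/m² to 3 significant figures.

Residence time τ = M₀/F₀ = 97.06 yr. The eventual steady state is M_∞ = M₀·(F₁/F₀) = 4.95 × 0.0285/0.0510 = 2.7662 kg/m².
The anomaly ΔM(t) = M(t) − M_∞ decays as ΔM₀·e^(−t/τ) with ΔM₀ = 4.95 − 2.7662 = 2.184 kg/m².
At t = 182 yr, e^(−t/τ) = e^(−1.875) = 0.1533, so ΔM = 0.3348 kg/m² and M = 2.7662 + 0.3348 = 3.1010 kg/m².

3.10 kg/m²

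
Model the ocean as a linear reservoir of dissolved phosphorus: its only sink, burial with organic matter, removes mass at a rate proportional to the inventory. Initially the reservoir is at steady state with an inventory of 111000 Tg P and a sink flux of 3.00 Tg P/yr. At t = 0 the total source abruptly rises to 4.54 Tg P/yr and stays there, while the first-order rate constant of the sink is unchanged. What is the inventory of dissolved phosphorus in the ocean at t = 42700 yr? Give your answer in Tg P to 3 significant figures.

τ = M₀/F₀ = 111000/3.00 = 37000 yr; rate constant k = 1/τ.
New steady state M_∞ = F₁/k = F₁·τ = 4.54 × 37000 = 167980 Tg P.
M(t) = M_∞ + (M₀ − M_∞)·e^(−t/τ); t/τ = 42700/37000 = 1.154, so e^(−t/τ) = 0.3154.
M(t) = 167980 − 56980 × 0.3154 = 150010 Tg P.

150000 Tg P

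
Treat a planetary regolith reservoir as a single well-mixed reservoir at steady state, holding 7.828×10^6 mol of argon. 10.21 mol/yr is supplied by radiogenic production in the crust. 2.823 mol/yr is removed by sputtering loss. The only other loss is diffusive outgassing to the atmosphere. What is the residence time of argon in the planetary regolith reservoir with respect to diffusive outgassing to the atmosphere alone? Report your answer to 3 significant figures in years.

1.06×10^6 yr

At steady state ΣF_in = ΣF_out.
ΣF_in = 10.210 mol/yr.
Diffusive outgassing to the atmosphere flux = ΣF_in − (2.823) = 10.210 − 2.823 = 7.387 mol/yr.
τ = M / F = 7.828×10^6 / 7.387 = 1.060×10^6 yr.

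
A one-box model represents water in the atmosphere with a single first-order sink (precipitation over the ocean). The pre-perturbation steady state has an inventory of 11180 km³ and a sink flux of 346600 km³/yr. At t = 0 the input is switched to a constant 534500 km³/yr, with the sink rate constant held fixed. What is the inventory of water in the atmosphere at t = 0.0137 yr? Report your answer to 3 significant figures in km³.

The sink rate constant is k = F₀/M₀ = 346600/11180 = 31.00 yr⁻¹.
Solving dM/dt = F₁ − kM with M(0) = M₀ gives M(t) = F₁/k + (M₀ − F₁/k)·e^(−kt).
F₁/k = 534500/31.00 = 17241 km³; kt = 31.00 × 0.0137 = 0.4247, e^(−kt) = 0.6539.
M(0.0137) = 17241 + (11180 − 17241) × 0.6539 = 17241 − 3964 = 13277 km³.

13300 km³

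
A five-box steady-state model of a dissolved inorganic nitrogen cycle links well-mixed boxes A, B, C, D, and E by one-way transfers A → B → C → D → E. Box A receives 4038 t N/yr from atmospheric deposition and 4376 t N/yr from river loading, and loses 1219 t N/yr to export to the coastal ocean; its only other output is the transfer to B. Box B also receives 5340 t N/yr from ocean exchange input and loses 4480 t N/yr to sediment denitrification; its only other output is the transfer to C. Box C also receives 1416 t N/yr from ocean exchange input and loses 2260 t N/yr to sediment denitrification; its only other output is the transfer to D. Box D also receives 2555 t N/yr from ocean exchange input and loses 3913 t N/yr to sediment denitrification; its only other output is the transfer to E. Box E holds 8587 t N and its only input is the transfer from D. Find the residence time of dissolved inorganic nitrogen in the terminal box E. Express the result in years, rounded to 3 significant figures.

1.47 yr

Box A: F(A→B) = (4038 + 4376) − 1219 = 7195.0 t N/yr.
Box B: F(B→C) = (7195.0 + 5340) − 4480 = 8055.0 t N/yr.
Box C: F(C→D) = (8055.0 + 1416) − 2260 = 7211.0 t N/yr.
Box D: F(D→E) = (7211.0 + 2555) − 3913 = 5853.0 t N/yr.
Box E throughput = its input = 5853.0 t N/yr; τ = 8587 / 5853.0 = 1.467 yr.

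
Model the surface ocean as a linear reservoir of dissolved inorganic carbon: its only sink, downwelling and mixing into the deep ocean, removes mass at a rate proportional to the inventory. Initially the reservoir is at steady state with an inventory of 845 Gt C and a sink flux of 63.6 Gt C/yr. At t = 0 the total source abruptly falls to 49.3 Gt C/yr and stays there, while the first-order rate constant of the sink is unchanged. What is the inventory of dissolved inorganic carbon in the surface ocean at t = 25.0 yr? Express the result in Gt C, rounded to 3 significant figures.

684 Gt C

The sink rate constant is k = F₀/M₀ = 63.6/845 = 0.07527 yr⁻¹.
Solving dM/dt = F₁ − kM with M(0) = M₀ gives M(t) = F₁/k + (M₀ − F₁/k)·e^(−kt).
F₁/k = 49.3/0.07527 = 655.01 Gt C; kt = 0.07527 × 25.0 = 1.882, e^(−kt) = 0.1523.
M(25.0) = 655.01 + (845 − 655.01) × 0.1523 = 655.01 + 28.94 = 683.95 Gt C.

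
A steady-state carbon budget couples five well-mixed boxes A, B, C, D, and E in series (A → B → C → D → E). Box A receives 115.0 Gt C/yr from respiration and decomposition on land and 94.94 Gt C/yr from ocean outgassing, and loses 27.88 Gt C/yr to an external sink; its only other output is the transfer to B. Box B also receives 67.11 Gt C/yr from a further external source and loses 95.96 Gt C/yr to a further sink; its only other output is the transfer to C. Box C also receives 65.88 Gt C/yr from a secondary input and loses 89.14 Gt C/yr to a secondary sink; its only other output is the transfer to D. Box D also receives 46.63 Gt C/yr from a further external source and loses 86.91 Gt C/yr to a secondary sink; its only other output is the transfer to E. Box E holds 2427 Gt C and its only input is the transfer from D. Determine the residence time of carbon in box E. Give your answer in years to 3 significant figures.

Box A: F(A→B) = (115.0 + 94.94) − 27.88 = 182.06 Gt C/yr.
Box B: F(B→C) = (182.06 + 67.11) − 95.96 = 153.21 Gt C/yr.
Box C: F(C→D) = (153.21 + 65.88) − 89.14 = 129.95 Gt C/yr.
Box D: F(D→E) = (129.95 + 46.63) − 86.91 = 89.670 Gt C/yr.
Box E throughput = its input = 89.670 Gt C/yr; τ = 2427 / 89.670 = 27.07 yr.

27.1 yr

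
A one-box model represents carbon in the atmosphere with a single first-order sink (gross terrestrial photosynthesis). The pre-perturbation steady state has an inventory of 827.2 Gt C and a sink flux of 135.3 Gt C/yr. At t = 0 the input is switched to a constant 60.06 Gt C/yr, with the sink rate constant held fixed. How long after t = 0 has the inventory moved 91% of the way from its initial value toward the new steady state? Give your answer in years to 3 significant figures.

14.7 yr

τ = M₀/F₀ = 827.2/135.3 = 6.114 yr.
The remaining gap fraction is e^(−t/τ); 91% covered ⇒ e^(−t/τ) = 0.0900.
t = −τ ln(0.0900) = 6.114 × 2.408 = 14.72 yr.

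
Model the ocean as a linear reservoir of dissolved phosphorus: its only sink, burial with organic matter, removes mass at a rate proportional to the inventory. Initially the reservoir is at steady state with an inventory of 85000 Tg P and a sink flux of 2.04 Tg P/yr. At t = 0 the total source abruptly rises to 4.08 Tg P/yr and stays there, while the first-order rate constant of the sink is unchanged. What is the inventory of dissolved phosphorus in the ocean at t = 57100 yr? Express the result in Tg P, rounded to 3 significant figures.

148000 Tg P

Residence time τ = M₀/F₀ = 41670 yr. The eventual steady state is M_∞ = M₀·(F₁/F₀) = 85000 × 4.08/2.04 = 170000 Tg P.
The anomaly ΔM(t) = M(t) − M_∞ decays as ΔM₀·e^(−t/τ) with ΔM₀ = 85000 − 170000 = −85000 Tg P.
At t = 57100 yr, e^(−t/τ) = e^(−1.370) = 0.2540, so ΔM = −21590 Tg P and M = 170000 − 21590 = 148410 Tg P.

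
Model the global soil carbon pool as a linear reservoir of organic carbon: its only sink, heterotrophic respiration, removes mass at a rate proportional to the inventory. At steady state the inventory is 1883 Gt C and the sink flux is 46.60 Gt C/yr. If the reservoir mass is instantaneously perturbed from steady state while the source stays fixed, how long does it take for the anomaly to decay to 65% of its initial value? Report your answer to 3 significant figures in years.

For a linear reservoir the anomaly decays as exp(−t/τ) with τ = M/F = 1883/46.60 = 40.41 yr.
exp(−t/τ) = 0.65 ⇒ t = −τ ln(0.65) = 40.41 × 0.4308 = 17.41 yr.

17.4 yr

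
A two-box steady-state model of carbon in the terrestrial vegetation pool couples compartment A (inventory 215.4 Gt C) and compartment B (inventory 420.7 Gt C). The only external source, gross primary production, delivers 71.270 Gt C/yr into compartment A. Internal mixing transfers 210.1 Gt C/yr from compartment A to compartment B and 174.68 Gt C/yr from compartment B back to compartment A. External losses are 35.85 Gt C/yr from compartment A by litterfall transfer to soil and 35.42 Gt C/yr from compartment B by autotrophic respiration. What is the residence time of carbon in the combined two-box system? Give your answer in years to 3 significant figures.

For the system as a whole, the A↔B exchange is internal and contributes nothing to the throughput; only the external sinks remove mass.
M_total = 215.4 + 420.7 = 636.10 Gt C.
ΣF_external_out = 35.85 + 35.42 = 71.270 Gt C/yr.
τ = M_total / ΣF_ext = 636.10 / 71.270 = 8.925 yr.

8.93 yr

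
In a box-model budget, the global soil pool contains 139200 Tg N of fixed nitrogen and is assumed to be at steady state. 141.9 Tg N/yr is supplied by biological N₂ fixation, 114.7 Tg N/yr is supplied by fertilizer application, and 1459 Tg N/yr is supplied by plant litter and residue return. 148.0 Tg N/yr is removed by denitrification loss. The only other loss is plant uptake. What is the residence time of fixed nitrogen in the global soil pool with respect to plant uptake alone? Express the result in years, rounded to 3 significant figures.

At steady state ΣF_in = ΣF_out.
ΣF_in = 141.9 + 114.7 + 1459 = 1715.6 Tg N/yr.
Plant uptake flux = ΣF_in − (148.0) = 1715.6 − 148.0 = 1568 Tg N/yr.
τ = M / F = 139200 / 1568 = 88.80 yr.

88.8 yr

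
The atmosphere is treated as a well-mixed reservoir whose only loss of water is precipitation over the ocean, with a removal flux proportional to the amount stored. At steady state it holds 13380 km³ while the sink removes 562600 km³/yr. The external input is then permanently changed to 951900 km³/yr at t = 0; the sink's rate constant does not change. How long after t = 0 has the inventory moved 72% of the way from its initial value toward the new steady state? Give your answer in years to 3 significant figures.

0.0303 yr

τ = M₀/F₀ = 13380/562600 = 0.02378 yr.
The remaining gap fraction is e^(−t/τ); 72% covered ⇒ e^(−t/τ) = 0.280.
t = −τ ln(0.280) = 0.02378 × 1.273 = 0.03027 yr.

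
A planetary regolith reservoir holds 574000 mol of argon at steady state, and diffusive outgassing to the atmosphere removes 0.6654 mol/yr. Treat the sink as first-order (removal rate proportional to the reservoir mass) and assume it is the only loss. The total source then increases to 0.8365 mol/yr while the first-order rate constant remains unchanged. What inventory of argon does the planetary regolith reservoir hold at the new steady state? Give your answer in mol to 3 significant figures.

Rate constant k = F/M = 0.6654 / 574000 = 1.159×10^-6 yr⁻¹.
At the new steady state, source = k·M_new ⇒ M_new = 0.8365 / 1.159×10^-6 = 721600 mol.
(Equivalently M_new = M × F_new/F_old = 574000 × 0.8365/0.6654.)

722000 mol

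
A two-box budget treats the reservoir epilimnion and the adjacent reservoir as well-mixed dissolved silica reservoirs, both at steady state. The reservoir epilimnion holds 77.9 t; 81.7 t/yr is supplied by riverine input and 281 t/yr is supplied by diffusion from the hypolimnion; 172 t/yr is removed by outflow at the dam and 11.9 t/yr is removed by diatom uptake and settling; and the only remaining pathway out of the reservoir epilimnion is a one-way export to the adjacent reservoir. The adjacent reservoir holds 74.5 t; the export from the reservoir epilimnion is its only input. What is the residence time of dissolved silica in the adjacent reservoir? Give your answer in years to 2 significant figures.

Balance the reservoir epilimnion: ΣF_in = 81.7 + 281 = 362.70 t/yr.
Export to the adjacent reservoir = ΣF_in − (172 + 11.9) = 178.80 t/yr.
At steady state the output of the adjacent reservoir equals its input, 178.80 t/yr.
τ = M / F = 74.5 / 178.80 = 0.4167 yr.

0.42 yr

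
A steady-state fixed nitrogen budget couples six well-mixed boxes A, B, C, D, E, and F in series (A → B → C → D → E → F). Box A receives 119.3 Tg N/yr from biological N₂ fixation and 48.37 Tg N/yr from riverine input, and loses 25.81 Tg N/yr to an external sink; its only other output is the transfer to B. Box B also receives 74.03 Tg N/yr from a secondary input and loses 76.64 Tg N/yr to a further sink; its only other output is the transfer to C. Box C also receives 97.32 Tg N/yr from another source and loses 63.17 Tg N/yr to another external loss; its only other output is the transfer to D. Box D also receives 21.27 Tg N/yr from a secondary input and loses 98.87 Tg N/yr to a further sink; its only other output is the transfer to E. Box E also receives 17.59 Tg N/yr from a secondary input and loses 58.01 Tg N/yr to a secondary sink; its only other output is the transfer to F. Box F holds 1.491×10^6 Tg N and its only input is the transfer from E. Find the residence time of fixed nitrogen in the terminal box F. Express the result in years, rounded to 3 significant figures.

26900 yr

Box A: F(A→B) = (119.3 + 48.37) − 25.81 = 141.86 Tg N/yr.
Box B: F(B→C) = (141.86 + 74.03) − 76.64 = 139.25 Tg N/yr.
Box C: F(C→D) = (139.25 + 97.32) − 63.17 = 173.40 Tg N/yr.
Box D: F(D→E) = (173.40 + 21.27) − 98.87 = 95.800 Tg N/yr.
Box E: F(E→F) = (95.800 + 17.59) − 58.01 = 55.380 Tg N/yr.
Box F throughput = its input = 55.380 Tg N/yr; τ = 1.491×10^6 / 55.380 = 26920 yr.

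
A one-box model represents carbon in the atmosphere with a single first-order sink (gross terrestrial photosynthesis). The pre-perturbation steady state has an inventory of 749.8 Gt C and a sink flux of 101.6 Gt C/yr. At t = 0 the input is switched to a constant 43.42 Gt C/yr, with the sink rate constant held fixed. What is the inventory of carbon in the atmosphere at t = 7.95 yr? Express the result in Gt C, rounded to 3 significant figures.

467 Gt C

τ = M₀/F₀ = 749.8/101.6 = 7.380 yr; rate constant k = 1/τ.
New steady state M_∞ = F₁/k = F₁·τ = 43.42 × 7.380 = 320.44 Gt C.
M(t) = M_∞ + (M₀ − M_∞)·e^(−t/τ); t/τ = 7.95/7.380 = 1.077, so e^(−t/τ) = 0.3405.
M(t) = 320.44 + 429.4 × 0.3405 = 466.65 Gt C.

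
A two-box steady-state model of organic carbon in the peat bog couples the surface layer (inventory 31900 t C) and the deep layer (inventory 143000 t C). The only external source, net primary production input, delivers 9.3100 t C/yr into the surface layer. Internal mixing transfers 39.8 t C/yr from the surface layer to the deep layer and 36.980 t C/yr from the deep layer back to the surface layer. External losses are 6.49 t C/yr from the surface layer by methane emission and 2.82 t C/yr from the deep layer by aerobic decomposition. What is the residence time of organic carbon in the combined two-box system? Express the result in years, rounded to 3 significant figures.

18800 yr

Treat the two boxes together as one reservoir: the mixing fluxes between them are internal recycling, so τ = ΣM / Σ(external losses).
M_total = 31900 + 143000 = 174900 t C.
ΣF_external_out = 6.49 + 2.82 = 9.3100 t C/yr.
τ = M_total / ΣF_ext = 174900 / 9.3100 = 18790 yr.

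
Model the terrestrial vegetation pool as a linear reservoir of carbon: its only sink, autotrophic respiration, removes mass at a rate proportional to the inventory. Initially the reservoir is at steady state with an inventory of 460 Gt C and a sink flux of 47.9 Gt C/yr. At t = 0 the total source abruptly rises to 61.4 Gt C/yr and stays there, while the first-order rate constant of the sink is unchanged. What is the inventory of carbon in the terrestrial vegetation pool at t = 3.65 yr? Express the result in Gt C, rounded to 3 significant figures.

τ = M₀/F₀ = 460/47.9 = 9.603 yr; rate constant k = 1/τ.
New steady state M_∞ = F₁/k = F₁·τ = 61.4 × 9.603 = 589.65 Gt C.
M(t) = M_∞ + (M₀ − M_∞)·e^(−t/τ); t/τ = 3.65/9.603 = 0.3801, so e^(−t/τ) = 0.6838.
M(t) = 589.65 − 129.6 × 0.6838 = 500.99 Gt C.

501 Gt C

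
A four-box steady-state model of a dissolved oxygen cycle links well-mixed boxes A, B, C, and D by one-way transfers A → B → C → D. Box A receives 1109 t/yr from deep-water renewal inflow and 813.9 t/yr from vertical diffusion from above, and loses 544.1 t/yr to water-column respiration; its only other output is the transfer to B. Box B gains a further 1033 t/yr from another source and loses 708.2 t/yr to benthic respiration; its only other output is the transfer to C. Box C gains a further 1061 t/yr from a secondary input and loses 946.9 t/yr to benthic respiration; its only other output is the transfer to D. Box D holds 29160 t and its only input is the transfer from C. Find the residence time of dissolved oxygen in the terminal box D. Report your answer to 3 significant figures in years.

Box A: F(A→B) = (1109 + 813.9) − 544.1 = 1378.8 t/yr.
Box B: F(B→C) = (1378.8 + 1033) − 708.2 = 1703.6 t/yr.
Box C: F(C→D) = (1703.6 + 1061) − 946.9 = 1817.7 t/yr.
Box D throughput = its input = 1817.7 t/yr; τ = 29160 / 1817.7 = 16.04 yr.

16.0 yr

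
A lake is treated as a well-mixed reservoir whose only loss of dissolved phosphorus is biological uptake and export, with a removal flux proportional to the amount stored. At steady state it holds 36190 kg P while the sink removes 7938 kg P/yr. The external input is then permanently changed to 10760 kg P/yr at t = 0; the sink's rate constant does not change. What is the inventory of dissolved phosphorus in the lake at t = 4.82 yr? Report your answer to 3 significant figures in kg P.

Residence time τ = M₀/F₀ = 4.559 yr. The eventual steady state is M_∞ = M₀·(F₁/F₀) = 36190 × 10760/7938 = 49056 kg P.
The anomaly ΔM(t) = M(t) − M_∞ decays as ΔM₀·e^(−t/τ) with ΔM₀ = 36190 − 49056 = −12870 kg P.
At t = 4.82 yr, e^(−t/τ) = e^(−1.057) = 0.3474, so ΔM = −4470 kg P and M = 49056 − 4470 = 44586 kg P.

44600 kg P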